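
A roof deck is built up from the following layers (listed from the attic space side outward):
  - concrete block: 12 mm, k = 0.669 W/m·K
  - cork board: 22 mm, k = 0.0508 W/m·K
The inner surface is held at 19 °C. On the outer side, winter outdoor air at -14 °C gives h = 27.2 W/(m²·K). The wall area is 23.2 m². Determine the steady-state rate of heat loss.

Series thermal resistances:
R_concrete block = L/(kA) = 0.012/(0.669×23.2) = 7.732×10^-4 K/W
R_cork board = L/(kA) = 0.022/(0.0508×23.2) = 0.01867 K/W
R_outer film = 1/(h_o·A) = 1/(27.2×23.2) = 0.001585 K/W
R_total = 0.02102 K/W
Q = ΔT / R_total = 33 / 0.02102

Q ≈ 1570 W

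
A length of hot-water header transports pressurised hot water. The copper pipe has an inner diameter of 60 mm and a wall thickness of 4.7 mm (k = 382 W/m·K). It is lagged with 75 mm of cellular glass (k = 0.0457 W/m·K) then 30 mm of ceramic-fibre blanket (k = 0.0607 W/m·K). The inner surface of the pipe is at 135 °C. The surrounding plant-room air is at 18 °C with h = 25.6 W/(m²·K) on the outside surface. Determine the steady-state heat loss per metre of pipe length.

q′ ≈ 25 W/m

Treating each annulus and film as a series resistance:
R_copper pipe wall = ln(34.7/30)/(2π×382×1) = 6.064×10^-5 K/W
R_cellular glass = ln(109.7/34.7)/(2π×0.0457×1) = 4.009 K/W
R_ceramic-fibre blanket = ln(139.7/109.7)/(2π×0.0607×1) = 0.6339 K/W
R_outer film = 1/(h_o·2πr_oL) = 1/(25.6×2π×0.1397×1) = 0.0445 K/W
R_total = 4.687 K/W
Q = ΔT/R_total = 117/4.687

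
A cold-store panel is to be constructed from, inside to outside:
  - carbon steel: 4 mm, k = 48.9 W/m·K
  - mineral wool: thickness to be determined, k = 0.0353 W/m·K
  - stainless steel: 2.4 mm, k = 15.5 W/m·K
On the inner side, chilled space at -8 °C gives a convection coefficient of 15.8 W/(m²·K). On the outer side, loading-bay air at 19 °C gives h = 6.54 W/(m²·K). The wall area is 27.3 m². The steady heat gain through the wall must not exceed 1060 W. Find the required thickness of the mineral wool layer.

L ≈ 16.9 mm

Using the resistance-network approach (series):
R_inner film = 1/(h_i·A) = 1/(15.8×27.3) = 0.002318 K/W
R_carbon steel = L/(kA) = 0.004/(48.9×27.3) = 2.996×10^-6 K/W
R_stainless steel = L/(kA) = 0.0024/(15.5×27.3) = 5.672×10^-6 K/W
R_outer film = 1/(h_o·A) = 1/(6.54×27.3) = 0.005601 K/W
Sum of the known resistances R_other = 0.007928 K/W
Required total resistance R_tot = ΔT/Q_allow = 27/1060 = 0.02547 K/W
R_mineral wool = R_tot − R_other = 0.01754 K/W
L = R·k·A = 0.01754×0.0353×27.3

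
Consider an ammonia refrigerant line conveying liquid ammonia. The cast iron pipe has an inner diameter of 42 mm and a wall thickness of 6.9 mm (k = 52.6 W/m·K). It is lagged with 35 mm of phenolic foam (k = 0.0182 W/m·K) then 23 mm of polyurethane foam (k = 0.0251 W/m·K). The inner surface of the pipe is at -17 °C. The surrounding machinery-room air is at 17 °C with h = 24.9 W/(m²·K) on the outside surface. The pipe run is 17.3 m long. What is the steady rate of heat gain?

For a radial system each layer contributes R = ln(r_out/r_in)/(2πkL); films add R = 1/(hA).
R_cast iron pipe wall = ln(27.9/21)/(2π×52.6×17.3) = 4.969×10^-5 K/W
R_phenolic foam = ln(62.9/27.9)/(2π×0.0182×17.3) = 0.4109 K/W
R_polyurethane foam = ln(85.9/62.9)/(2π×0.0251×17.3) = 0.1142 K/W
R_outer film = 1/(h_o·2πr_oL) = 1/(24.9×2π×0.0859×17.3) = 0.004301 K/W
R_total = 0.5295 K/W
Q = ΔT/R_total = 34/0.5295

Q ≈ 64.2 W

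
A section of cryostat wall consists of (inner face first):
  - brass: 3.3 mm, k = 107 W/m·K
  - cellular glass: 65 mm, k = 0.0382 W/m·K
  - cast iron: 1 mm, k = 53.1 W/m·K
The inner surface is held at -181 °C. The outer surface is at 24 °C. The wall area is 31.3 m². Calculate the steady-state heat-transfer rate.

Q ≈ 3770 W

Thermal resistances in series:
R_brass = L/(kA) = 0.0033/(107×31.3) = 9.853×10^-7 K/W
R_cellular glass = L/(kA) = 0.065/(0.0382×31.3) = 0.05436 K/W
R_cast iron = L/(kA) = 0.001/(53.1×31.3) = 6.017×10^-7 K/W
R_total = 0.05436 K/W
Q = ΔT / R_total = 205 / 0.05436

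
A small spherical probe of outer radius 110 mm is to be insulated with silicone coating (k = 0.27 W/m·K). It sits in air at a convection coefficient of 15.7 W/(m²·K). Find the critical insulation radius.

For a sphere r_cr = 2k/h = 2×0.27/15.7
r_cr = 34.4 mm; since the bare radius (110 mm) is above r_cr, any added insulation will reduce heat loss.

r_cr ≈ 34.4 mm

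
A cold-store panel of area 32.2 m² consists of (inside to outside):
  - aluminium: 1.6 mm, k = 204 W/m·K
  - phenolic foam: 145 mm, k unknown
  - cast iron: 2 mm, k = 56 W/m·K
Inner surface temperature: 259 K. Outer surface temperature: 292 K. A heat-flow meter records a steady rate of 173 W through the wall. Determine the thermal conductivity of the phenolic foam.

Thermal resistances in series:
R_aluminium = L/(kA) = 0.0016/(204×32.2) = 2.436×10^-7 K/W
R_cast iron = L/(kA) = 0.002/(56×32.2) = 1.109×10^-6 K/W
Sum of known resistances R_other = 1.353×10^-6 K/W
Total R = ΔT/Q = 33/173 = 0.1908 K/W
R_phenolic foam = R_total − R_other = 0.1908 K/W
k = L/(R·A) = 0.145/(0.1908×32.2)

k ≈ 0.0236 W/(m·K)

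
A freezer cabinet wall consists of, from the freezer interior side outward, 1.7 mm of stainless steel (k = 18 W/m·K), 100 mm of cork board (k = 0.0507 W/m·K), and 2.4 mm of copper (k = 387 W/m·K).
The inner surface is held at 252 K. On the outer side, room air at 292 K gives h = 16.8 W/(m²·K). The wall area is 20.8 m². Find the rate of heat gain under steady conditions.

Q ≈ 409 W

Model the wall as resistances in series:
R_stainless steel = L/(kA) = 0.0017/(18×20.8) = 4.541×10^-6 K/W
R_cork board = L/(kA) = 0.1/(0.0507×20.8) = 0.09483 K/W
R_copper = L/(kA) = 0.0024/(387×20.8) = 2.982×10^-7 K/W
R_outer film = 1/(h_o·A) = 1/(16.8×20.8) = 0.002862 K/W
R_total = 0.09769 K/W
Q = ΔT / R_total = 40 / 0.09769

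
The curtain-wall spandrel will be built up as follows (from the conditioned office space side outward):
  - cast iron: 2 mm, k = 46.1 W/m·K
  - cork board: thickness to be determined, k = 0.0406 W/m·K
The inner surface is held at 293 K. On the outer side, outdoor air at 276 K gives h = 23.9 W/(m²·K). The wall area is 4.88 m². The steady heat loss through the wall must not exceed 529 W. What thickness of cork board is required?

L ≈ 4.67 mm

Using the resistance-network approach (series):
R_cast iron = L/(kA) = 0.002/(46.1×4.88) = 8.89×10^-6 K/W
R_outer film = 1/(h_o·A) = 1/(23.9×4.88) = 0.008574 K/W
Sum of the known resistances R_other = 0.008583 K/W
Required total resistance R_tot = ΔT/Q_allow = 17/529 = 0.03214 K/W
R_cork board = R_tot − R_other = 0.02355 K/W
L = R·k·A = 0.02355×0.0406×4.88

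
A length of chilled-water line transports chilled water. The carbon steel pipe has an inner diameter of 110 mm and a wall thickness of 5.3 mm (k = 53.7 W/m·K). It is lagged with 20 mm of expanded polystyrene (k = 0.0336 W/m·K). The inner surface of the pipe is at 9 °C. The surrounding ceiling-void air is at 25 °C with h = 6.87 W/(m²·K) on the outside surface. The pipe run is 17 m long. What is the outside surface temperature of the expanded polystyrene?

Per-layer cylindrical resistances, series-summed:
R_carbon steel pipe wall = ln(60.3/55)/(2π×53.7×17) = 1.604×10^-5 K/W
R_expanded polystyrene = ln(80.3/60.3)/(2π×0.0336×17) = 0.07981 K/W
R_outer film = 1/(h_o·2πr_oL) = 1/(6.87×2π×0.0803×17) = 0.01697 K/W
R_total = 0.0968 K/W
Q = ΔT/R_total = 16/0.0968
Q = 165 W
T_interface = T_inner + Q·ΣR(inner→interface) = 9 + 165×0.07983

T ≈ 22.2 °C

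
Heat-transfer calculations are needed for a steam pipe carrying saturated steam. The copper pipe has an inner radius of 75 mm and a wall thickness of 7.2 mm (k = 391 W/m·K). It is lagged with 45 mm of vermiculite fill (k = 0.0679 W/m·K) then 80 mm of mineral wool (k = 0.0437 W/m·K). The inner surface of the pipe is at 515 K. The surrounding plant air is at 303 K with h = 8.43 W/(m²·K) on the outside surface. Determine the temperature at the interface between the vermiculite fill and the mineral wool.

Per-layer cylindrical resistances, series-summed:
R_copper pipe wall = ln(82.2/75)/(2π×391×1) = 3.731×10^-5 K/W
R_vermiculite fill = ln(127.2/82.2)/(2π×0.0679×1) = 1.023 K/W
R_mineral wool = ln(207.2/127.2)/(2π×0.0437×1) = 1.777 K/W
R_outer film = 1/(h_o·2πr_oL) = 1/(8.43×2π×0.2072×1) = 0.09112 K/W
R_total = 2.892 K/W
Q = ΔT/R_total = 212/2.892
Q = 73.3 W/m
T_interface = T_inner − Q·ΣR(inner→interface) = 515 − 73.3×1.023

T ≈ 440 K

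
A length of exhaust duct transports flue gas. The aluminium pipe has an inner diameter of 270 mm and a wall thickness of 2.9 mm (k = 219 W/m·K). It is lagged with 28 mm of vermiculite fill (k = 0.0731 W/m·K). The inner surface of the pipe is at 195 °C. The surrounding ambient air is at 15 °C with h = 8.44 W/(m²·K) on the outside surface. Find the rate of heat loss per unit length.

Treating each annulus and film as a series resistance:
R_aluminium pipe wall = ln(137.9/135)/(2π×219×1) = 1.545×10^-5 K/W
R_vermiculite fill = ln(165.9/137.9)/(2π×0.0731×1) = 0.4025 K/W
R_outer film = 1/(h_o·2πr_oL) = 1/(8.44×2π×0.1659×1) = 0.1137 K/W
R_total = 0.5162 K/W
Q = ΔT/R_total = 180/0.5162

q′ ≈ 349 W/m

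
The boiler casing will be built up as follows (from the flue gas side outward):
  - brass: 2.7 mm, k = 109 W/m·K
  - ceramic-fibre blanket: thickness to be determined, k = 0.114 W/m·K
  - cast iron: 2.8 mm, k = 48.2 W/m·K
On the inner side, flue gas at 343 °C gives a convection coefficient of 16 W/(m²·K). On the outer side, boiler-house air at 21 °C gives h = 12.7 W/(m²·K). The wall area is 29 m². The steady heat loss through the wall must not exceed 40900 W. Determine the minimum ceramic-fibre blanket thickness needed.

L ≈ 9.92 mm

Model the wall as resistances in series:
R_inner film = 1/(h_i·A) = 1/(16×29) = 0.002155 K/W
R_brass = L/(kA) = 0.0027/(109×29) = 8.542×10^-7 K/W
R_cast iron = L/(kA) = 0.0028/(48.2×29) = 2.003×10^-6 K/W
R_outer film = 1/(h_o·A) = 1/(12.7×29) = 0.002715 K/W
Sum of the known resistances R_other = 0.004873 K/W
Required total resistance R_tot = ΔT/Q_allow = 322/40900 = 0.007873 K/W
R_ceramic-fibre blanket = R_tot − R_other = 0.003 K/W
L = R·k·A = 0.003×0.114×29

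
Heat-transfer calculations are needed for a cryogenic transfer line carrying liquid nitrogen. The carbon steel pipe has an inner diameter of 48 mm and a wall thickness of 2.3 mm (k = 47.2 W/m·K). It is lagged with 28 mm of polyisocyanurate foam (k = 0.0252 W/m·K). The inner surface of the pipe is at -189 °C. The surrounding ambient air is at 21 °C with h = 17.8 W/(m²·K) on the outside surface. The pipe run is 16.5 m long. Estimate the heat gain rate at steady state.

Radial resistances (cylindrical: R_cond = ln(r_o/r_i)/(2πkL), R_conv = 1/(h·2πrL)):
R_carbon steel pipe wall = ln(26.3/24)/(2π×47.2×16.5) = 1.87×10^-5 K/W
R_polyisocyanurate foam = ln(54.3/26.3)/(2π×0.0252×16.5) = 0.2775 K/W
R_outer film = 1/(h_o·2πr_oL) = 1/(17.8×2π×0.0543×16.5) = 0.00998 K/W
R_total = 0.2875 K/W
Q = ΔT/R_total = 210/0.2875

Q ≈ 730 W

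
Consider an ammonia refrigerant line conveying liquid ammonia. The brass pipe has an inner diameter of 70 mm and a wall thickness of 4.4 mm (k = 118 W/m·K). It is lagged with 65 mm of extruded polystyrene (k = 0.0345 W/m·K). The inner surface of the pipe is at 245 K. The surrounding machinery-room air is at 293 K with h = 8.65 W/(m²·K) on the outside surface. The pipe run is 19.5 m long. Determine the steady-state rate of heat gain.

Cylindrical conduction, so R = ln(r₂/r₁)/(2πkL) per layer, in series:
R_brass pipe wall = ln(39.4/35)/(2π×118×19.5) = 8.191×10^-6 K/W
R_extruded polystyrene = ln(104.4/39.4)/(2π×0.0345×19.5) = 0.2305 K/W
R_outer film = 1/(h_o·2πr_oL) = 1/(8.65×2π×0.1044×19.5) = 0.009038 K/W
R_total = 0.2396 K/W
Q = ΔT/R_total = 48/0.2396

Q ≈ 200 W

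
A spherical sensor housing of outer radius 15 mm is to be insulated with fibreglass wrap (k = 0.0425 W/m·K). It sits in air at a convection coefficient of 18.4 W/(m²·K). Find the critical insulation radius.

For a sphere r_cr = 2k/h = 2×0.0425/18.4
r_cr = 4.62 mm; since the bare radius (15 mm) is above r_cr, any added insulation will reduce heat loss.

r_cr ≈ 4.62 mm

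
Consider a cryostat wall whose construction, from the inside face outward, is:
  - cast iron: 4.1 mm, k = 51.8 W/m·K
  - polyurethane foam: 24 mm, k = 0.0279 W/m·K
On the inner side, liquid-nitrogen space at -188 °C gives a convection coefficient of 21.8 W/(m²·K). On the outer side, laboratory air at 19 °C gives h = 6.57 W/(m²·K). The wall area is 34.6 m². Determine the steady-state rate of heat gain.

Using the resistance-network approach (series):
R_inner film = 1/(h_i·A) = 1/(21.8×34.6) = 0.001326 K/W
R_cast iron = L/(kA) = 0.0041/(51.8×34.6) = 2.288×10^-6 K/W
R_polyurethane foam = L/(kA) = 0.024/(0.0279×34.6) = 0.02486 K/W
R_outer film = 1/(h_o·A) = 1/(6.57×34.6) = 0.004399 K/W
R_total = 0.03059 K/W
Q = ΔT / R_total = 207 / 0.03059

Q ≈ 6770 W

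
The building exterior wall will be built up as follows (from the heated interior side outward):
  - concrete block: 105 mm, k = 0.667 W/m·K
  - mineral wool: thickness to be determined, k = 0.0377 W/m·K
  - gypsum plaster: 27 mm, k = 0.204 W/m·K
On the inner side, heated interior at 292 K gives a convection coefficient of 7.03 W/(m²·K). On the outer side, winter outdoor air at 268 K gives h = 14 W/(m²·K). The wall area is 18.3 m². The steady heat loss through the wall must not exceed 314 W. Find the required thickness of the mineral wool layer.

Model the wall as resistances in series:
R_inner film = 1/(h_i·A) = 1/(7.03×18.3) = 0.007773 K/W
R_concrete block = L/(kA) = 0.105/(0.667×18.3) = 0.008602 K/W
R_gypsum plaster = L/(kA) = 0.027/(0.204×18.3) = 0.007232 K/W
R_outer film = 1/(h_o·A) = 1/(14×18.3) = 0.003903 K/W
Sum of the known resistances R_other = 0.02751 K/W
Required total resistance R_tot = ΔT/Q_allow = 24/314 = 0.07643 K/W
R_mineral wool = R_tot − R_other = 0.04892 K/W
L = R·k·A = 0.04892×0.0377×18.3

L ≈ 33.8 mm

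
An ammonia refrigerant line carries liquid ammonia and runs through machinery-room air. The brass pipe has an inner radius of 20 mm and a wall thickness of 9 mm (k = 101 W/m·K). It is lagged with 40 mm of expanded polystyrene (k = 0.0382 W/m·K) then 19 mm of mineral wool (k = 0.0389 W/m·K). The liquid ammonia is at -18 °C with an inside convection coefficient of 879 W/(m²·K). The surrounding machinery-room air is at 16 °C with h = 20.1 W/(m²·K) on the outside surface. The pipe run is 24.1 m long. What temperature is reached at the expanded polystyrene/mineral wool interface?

Radial resistances (cylindrical: R_cond = ln(r_o/r_i)/(2πkL), R_conv = 1/(h·2πrL)):
R_inner film = 1/(h_i·2πr₁L) = 1/(879×2π×0.02×24.1) = 3.757×10^-4 K/W
R_brass pipe wall = ln(29/20)/(2π×101×24.1) = 2.429×10^-5 K/W
R_expanded polystyrene = ln(69/29)/(2π×0.0382×24.1) = 0.1499 K/W
R_mineral wool = ln(88/69)/(2π×0.0389×24.1) = 0.04129 K/W
R_outer film = 1/(h_o·2πr_oL) = 1/(20.1×2π×0.088×24.1) = 0.003734 K/W
R_total = 0.1953 K/W
Q = ΔT/R_total = 34/0.1953
Q = 174 W
T_interface = T_inner + Q·ΣR(inner→interface) = -18 + 174×0.1503

T ≈ 8.16 °C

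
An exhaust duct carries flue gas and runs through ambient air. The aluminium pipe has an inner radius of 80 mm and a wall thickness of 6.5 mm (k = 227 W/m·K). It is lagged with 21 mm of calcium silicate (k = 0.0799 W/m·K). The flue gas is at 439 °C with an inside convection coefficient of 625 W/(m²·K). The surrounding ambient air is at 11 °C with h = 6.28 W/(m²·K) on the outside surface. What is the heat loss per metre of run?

q′ ≈ 637 W/m

For a radial system each layer contributes R = ln(r_out/r_in)/(2πkL); films add R = 1/(hA).
R_inner film = 1/(h_i·2πr₁L) = 1/(625×2π×0.08×1) = 0.003183 K/W
R_aluminium pipe wall = ln(86.5/80)/(2π×227×1) = 5.477×10^-5 K/W
R_calcium silicate = ln(107.5/86.5)/(2π×0.0799×1) = 0.4329 K/W
R_outer film = 1/(h_o·2πr_oL) = 1/(6.28×2π×0.1075×1) = 0.2358 K/W
R_total = 0.6719 K/W
Q = ΔT/R_total = 428/0.6719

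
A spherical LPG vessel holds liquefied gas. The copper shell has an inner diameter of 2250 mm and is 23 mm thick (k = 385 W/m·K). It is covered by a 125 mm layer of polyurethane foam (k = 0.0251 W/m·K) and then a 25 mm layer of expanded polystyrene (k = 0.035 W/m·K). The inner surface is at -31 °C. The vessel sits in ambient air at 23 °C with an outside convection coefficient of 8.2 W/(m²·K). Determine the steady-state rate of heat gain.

Q ≈ 173 W

Each spherical layer contributes R = (1/r_i − 1/r_o)/(4πk):
R_copper shell = (1/1.125 − 1/1.148)/(4π×385) = 3.681×10^-6 K/W
R_polyurethane foam = (1/1.148 − 1/1.273)/(4π×0.0251) = 0.2712 K/W
R_expanded polystyrene = (1/1.273 − 1/1.298)/(4π×0.035) = 0.0344 K/W
R_outer film = 1/(h·4πr_o²) = 1/(8.2×4π×1.298²) = 0.00576 K/W
R_total = 0.3113 K/W
Q = ΔT/R_total = 54/0.3113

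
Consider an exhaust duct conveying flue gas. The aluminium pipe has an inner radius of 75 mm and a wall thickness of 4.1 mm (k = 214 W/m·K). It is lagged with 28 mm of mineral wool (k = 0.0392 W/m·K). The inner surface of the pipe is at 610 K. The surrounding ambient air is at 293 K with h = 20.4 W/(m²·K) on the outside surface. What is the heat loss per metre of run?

For a radial system each layer contributes R = ln(r_out/r_in)/(2πkL); films add R = 1/(hA).
R_aluminium pipe wall = ln(79.1/75)/(2π×214×1) = 3.958×10^-5 K/W
R_mineral wool = ln(107.1/79.1)/(2π×0.0392×1) = 1.23 K/W
R_outer film = 1/(h_o·2πr_oL) = 1/(20.4×2π×0.1071×1) = 0.07285 K/W
R_total = 1.303 K/W
Q = ΔT/R_total = 317/1.303

q′ ≈ 243 W/m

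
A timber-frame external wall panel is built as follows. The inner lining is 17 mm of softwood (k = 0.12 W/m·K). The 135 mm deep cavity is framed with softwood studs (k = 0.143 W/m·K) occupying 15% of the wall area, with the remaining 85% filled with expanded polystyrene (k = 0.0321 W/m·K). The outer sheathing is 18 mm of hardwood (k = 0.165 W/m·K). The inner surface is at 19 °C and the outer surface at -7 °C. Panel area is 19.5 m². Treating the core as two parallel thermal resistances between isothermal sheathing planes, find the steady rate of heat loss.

Q ≈ 168 W

Sheathing layers in series; stud and cavity paths in parallel between them.
R_inner = 0.017/(0.12×19.5) = 0.007265 K/W
R_stud  = 0.135/(0.143×0.15×19.5) = 0.3228 K/W
R_cav   = 0.135/(0.0321×0.85×19.5) = 0.2537 K/W
1/R_core = 1/R_stud + 1/R_cav → R_core = 0.1421 K/W
R_outer = 0.018/(0.165×19.5) = 0.005594 K/W
R_total = 0.1549 K/W
Q = ΔT/R_total = 26/0.1549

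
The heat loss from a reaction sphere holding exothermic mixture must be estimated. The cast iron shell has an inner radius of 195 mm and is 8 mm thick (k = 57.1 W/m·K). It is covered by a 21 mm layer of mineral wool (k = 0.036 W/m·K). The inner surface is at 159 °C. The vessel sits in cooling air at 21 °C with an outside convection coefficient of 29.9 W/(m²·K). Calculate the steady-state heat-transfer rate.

Each spherical layer contributes R = (1/r_i − 1/r_o)/(4πk):
R_cast iron shell = (1/0.195 − 1/0.203)/(4π×57.1) = 2.817×10^-4 K/W
R_mineral wool = (1/0.203 − 1/0.224)/(4π×0.036) = 1.021 K/W
R_outer film = 1/(h·4πr_o²) = 1/(29.9×4π×0.224²) = 0.05304 K/W
R_total = 1.074 K/W
Q = ΔT/R_total = 138/1.074

Q ≈ 128 W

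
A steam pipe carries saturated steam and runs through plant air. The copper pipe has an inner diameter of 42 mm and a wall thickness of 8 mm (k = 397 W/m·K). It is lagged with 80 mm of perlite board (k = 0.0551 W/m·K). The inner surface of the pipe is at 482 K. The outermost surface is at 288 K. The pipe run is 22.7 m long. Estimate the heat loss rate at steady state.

Radial resistances (cylindrical: R_cond = ln(r_o/r_i)/(2πkL), R_conv = 1/(h·2πrL)):
R_copper pipe wall = ln(29/21)/(2π×397×22.7) = 5.7×10^-6 K/W
R_perlite board = ln(109/29)/(2π×0.0551×22.7) = 0.1685 K/W
R_total = 0.1685 K/W
Q = ΔT/R_total = 194/0.1685

Q ≈ 1150 W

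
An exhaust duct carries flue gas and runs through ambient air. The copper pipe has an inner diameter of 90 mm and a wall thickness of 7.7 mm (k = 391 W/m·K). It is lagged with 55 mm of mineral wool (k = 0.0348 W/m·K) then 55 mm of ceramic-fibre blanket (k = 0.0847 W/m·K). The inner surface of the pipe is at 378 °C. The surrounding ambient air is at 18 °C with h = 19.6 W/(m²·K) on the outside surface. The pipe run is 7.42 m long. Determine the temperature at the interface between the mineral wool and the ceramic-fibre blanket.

T ≈ 90.6 °C

Radial resistances (cylindrical: R_cond = ln(r_o/r_i)/(2πkL), R_conv = 1/(h·2πrL)):
R_copper pipe wall = ln(52.7/45)/(2π×391×7.42) = 8.665×10^-6 K/W
R_mineral wool = ln(107.7/52.7)/(2π×0.0348×7.42) = 0.4405 K/W
R_ceramic-fibre blanket = ln(162.7/107.7)/(2π×0.0847×7.42) = 0.1045 K/W
R_outer film = 1/(h_o·2πr_oL) = 1/(19.6×2π×0.1627×7.42) = 0.006726 K/W
R_total = 0.5517 K/W
Q = ΔT/R_total = 360/0.5517
Q = 652 W
T_interface = T_inner − Q·ΣR(inner→interface) = 378 − 652×0.4405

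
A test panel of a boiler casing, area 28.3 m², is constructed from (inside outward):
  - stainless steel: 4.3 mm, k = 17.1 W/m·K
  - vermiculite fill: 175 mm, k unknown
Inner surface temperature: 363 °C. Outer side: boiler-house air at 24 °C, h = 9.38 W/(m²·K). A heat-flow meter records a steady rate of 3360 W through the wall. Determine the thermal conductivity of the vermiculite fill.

k ≈ 0.0637 W/(m·K)

Thermal resistances in series:
R_stainless steel = L/(kA) = 0.0043/(17.1×28.3) = 8.886×10^-6 K/W
R_outer film = 1/(h_o·A) = 1/(9.38×28.3) = 0.003767 K/W
Sum of known resistances R_other = 0.003776 K/W
Total R = ΔT/Q = 339/3360 = 0.1009 K/W
R_vermiculite fill = R_total − R_other = 0.09712 K/W
k = L/(R·A) = 0.175/(0.09712×28.3)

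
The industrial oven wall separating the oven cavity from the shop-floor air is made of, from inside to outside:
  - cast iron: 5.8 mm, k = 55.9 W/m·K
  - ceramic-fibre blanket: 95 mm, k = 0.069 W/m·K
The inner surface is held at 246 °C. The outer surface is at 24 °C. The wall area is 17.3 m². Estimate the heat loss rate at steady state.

Thermal resistances in series:
R_cast iron = L/(kA) = 0.0058/(55.9×17.3) = 5.997×10^-6 K/W
R_ceramic-fibre blanket = L/(kA) = 0.095/(0.069×17.3) = 0.07958 K/W
R_total = 0.07959 K/W
Q = ΔT / R_total = 222 / 0.07959

Q ≈ 2790 W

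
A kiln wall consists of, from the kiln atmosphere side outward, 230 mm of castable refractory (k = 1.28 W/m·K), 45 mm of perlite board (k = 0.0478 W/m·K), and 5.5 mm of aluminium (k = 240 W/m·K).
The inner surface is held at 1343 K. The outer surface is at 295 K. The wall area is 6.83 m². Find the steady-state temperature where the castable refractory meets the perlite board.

Using the resistance-network approach (series):
R_castable refractory = L/(kA) = 0.23/(1.28×6.83) = 0.02631 K/W
R_perlite board = L/(kA) = 0.045/(0.0478×6.83) = 0.1378 K/W
R_aluminium = L/(kA) = 0.0055/(240×6.83) = 3.355×10^-6 K/W
R_total = 0.1641 K/W;  Q = ΔT/R_total = 1048/0.1641 = 6384 W
T_interface = T_inner − Q·ΣR(inner→interface) = 1343 − 6380×0.02631

T ≈ 1180 K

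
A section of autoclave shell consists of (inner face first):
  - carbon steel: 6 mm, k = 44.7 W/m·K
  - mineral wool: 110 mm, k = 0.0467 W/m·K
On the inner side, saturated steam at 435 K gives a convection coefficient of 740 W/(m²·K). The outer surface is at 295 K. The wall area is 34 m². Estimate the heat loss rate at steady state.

Q ≈ 2020 W

Treating each layer as a thermal resistance in series:
R_inner film = 1/(h_i·A) = 1/(740×34) = 3.975×10^-5 K/W
R_carbon steel = L/(kA) = 0.006/(44.7×34) = 3.948×10^-6 K/W
R_mineral wool = L/(kA) = 0.11/(0.0467×34) = 0.06928 K/W
R_total = 0.06932 K/W
Q = ΔT / R_total = 140 / 0.06932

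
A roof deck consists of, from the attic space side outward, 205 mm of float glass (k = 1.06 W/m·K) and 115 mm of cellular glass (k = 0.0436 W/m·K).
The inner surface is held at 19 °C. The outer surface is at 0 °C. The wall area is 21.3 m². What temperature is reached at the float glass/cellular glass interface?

T ≈ 17.7 °C

Thermal resistances in series:
R_float glass = L/(kA) = 0.205/(1.06×21.3) = 0.00908 K/W
R_cellular glass = L/(kA) = 0.115/(0.0436×21.3) = 0.1238 K/W
R_total = 0.1329 K/W;  Q = ΔT/R_total = 19/0.1329 = 143 W
T_interface = T_inner − Q·ΣR(inner→interface) = 19 − 143×0.00908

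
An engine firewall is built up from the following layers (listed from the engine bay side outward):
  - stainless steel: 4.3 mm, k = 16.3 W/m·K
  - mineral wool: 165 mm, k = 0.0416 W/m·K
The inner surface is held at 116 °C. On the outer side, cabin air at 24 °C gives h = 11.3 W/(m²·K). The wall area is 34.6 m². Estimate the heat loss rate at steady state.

Q ≈ 785 W

Treating each layer as a thermal resistance in series:
R_stainless steel = L/(kA) = 0.0043/(16.3×34.6) = 7.624×10^-6 K/W
R_mineral wool = L/(kA) = 0.165/(0.0416×34.6) = 0.1146 K/W
R_outer film = 1/(h_o·A) = 1/(11.3×34.6) = 0.002558 K/W
R_total = 0.1172 K/W
Q = ΔT / R_total = 92 / 0.1172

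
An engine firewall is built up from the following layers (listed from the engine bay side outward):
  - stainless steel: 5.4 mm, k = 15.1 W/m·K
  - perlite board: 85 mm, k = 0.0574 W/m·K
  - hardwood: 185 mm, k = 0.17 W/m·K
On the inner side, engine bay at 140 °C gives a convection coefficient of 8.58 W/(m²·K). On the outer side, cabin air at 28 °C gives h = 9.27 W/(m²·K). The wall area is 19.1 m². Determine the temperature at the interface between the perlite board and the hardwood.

Series thermal resistances:
R_inner film = 1/(h_i·A) = 1/(8.58×19.1) = 0.006102 K/W
R_stainless steel = L/(kA) = 0.0054/(15.1×19.1) = 1.872×10^-5 K/W
R_perlite board = L/(kA) = 0.085/(0.0574×19.1) = 0.07753 K/W
R_hardwood = L/(kA) = 0.185/(0.17×19.1) = 0.05698 K/W
R_outer film = 1/(h_o·A) = 1/(9.27×19.1) = 0.005648 K/W
R_total = 0.1463 K/W;  Q = ΔT/R_total = 112/0.1463 = 765.7 W
T_interface = T_inner − Q·ΣR(inner→interface) = 140 − 766×0.08365

T ≈ 75.9 °C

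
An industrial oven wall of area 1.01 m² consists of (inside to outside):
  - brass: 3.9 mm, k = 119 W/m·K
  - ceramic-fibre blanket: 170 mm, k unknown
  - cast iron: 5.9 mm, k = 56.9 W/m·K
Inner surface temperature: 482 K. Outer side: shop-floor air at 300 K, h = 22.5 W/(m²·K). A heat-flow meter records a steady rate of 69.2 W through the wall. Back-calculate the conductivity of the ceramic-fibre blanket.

k ≈ 0.0651 W/(m·K)

Using the resistance-network approach (series):
R_brass = L/(kA) = 0.0039/(119×1.01) = 3.245×10^-5 K/W
R_cast iron = L/(kA) = 0.0059/(56.9×1.01) = 1.027×10^-4 K/W
R_outer film = 1/(h_o·A) = 1/(22.5×1.01) = 0.044 K/W
Sum of known resistances R_other = 0.04414 K/W
Total R = ΔT/Q = 182/69.2 = 2.63 K/W
R_ceramic-fibre blanket = R_total − R_other = 2.586 K/W
k = L/(R·A) = 0.17/(2.586×1.01)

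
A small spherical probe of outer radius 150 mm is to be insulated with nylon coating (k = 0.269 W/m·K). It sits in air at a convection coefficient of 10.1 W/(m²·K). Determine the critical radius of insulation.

r_cr ≈ 53.3 mm

For a sphere r_cr = 2k/h = 2×0.269/10.1
r_cr = 53.3 mm; since the bare radius (150 mm) is above r_cr, any added insulation will reduce heat loss.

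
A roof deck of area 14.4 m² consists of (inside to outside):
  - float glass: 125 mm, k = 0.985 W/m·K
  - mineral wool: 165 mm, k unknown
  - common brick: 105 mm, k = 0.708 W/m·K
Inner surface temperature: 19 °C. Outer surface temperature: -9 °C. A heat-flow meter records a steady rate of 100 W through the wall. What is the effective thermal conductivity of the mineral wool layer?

k ≈ 0.0439 W/(m·K)

Series thermal resistances:
R_float glass = L/(kA) = 0.125/(0.985×14.4) = 0.008813 K/W
R_common brick = L/(kA) = 0.105/(0.708×14.4) = 0.0103 K/W
Sum of known resistances R_other = 0.01911 K/W
Total R = ΔT/Q = 28/100 = 0.28 K/W
R_mineral wool = R_total − R_other = 0.2609 K/W
k = L/(R·A) = 0.165/(0.2609×14.4)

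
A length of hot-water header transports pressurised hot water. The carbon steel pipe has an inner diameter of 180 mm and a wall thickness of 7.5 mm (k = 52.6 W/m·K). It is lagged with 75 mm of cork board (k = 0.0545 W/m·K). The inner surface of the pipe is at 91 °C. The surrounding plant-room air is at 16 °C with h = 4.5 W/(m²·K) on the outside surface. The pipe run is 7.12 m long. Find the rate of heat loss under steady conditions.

Q ≈ 285 W

Radial resistances (cylindrical: R_cond = ln(r_o/r_i)/(2πkL), R_conv = 1/(h·2πrL)):
R_carbon steel pipe wall = ln(97.5/90)/(2π×52.6×7.12) = 3.402×10^-5 K/W
R_cork board = ln(172.5/97.5)/(2π×0.0545×7.12) = 0.234 K/W
R_outer film = 1/(h_o·2πr_oL) = 1/(4.5×2π×0.1725×7.12) = 0.0288 K/W
R_total = 0.2628 K/W
Q = ΔT/R_total = 75/0.2628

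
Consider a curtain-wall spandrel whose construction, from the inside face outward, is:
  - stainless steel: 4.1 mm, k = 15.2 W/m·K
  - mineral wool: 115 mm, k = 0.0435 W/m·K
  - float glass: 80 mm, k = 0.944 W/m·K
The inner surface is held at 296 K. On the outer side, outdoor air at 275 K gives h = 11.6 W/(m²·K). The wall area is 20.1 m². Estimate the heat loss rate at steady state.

Q ≈ 150 W

Series thermal resistances:
R_stainless steel = L/(kA) = 0.0041/(15.2×20.1) = 1.342×10^-5 K/W
R_mineral wool = L/(kA) = 0.115/(0.0435×20.1) = 0.1315 K/W
R_float glass = L/(kA) = 0.08/(0.944×20.1) = 0.004216 K/W
R_outer film = 1/(h_o·A) = 1/(11.6×20.1) = 0.004289 K/W
R_total = 0.14 K/W
Q = ΔT / R_total = 21 / 0.14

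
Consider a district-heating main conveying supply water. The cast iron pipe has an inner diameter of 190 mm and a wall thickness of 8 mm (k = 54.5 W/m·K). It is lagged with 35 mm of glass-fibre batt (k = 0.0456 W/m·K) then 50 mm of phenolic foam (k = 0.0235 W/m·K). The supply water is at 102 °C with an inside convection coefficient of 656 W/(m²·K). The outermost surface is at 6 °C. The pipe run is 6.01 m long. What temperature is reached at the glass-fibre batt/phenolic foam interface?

Treating each annulus and film as a series resistance:
R_inner film = 1/(h_i·2πr₁L) = 1/(656×2π×0.095×6.01) = 4.249×10^-4 K/W
R_cast iron pipe wall = ln(103/95)/(2π×54.5×6.01) = 3.929×10^-5 K/W
R_glass-fibre batt = ln(138/103)/(2π×0.0456×6.01) = 0.1699 K/W
R_phenolic foam = ln(188/138)/(2π×0.0235×6.01) = 0.3484 K/W
R_total = 0.5188 K/W
Q = ΔT/R_total = 96/0.5188
Q = 185 W
T_interface = T_inner − Q·ΣR(inner→interface) = 102 − 185×0.1703

T ≈ 70.5 °C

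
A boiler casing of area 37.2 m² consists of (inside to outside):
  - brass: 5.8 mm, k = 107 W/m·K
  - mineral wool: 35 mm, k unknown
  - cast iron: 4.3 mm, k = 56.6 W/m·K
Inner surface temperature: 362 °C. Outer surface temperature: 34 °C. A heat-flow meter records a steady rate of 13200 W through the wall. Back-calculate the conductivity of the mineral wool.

k ≈ 0.0379 W/(m·K)

Thermal resistances in series:
R_brass = L/(kA) = 0.0058/(107×37.2) = 1.457×10^-6 K/W
R_cast iron = L/(kA) = 0.0043/(56.6×37.2) = 2.042×10^-6 K/W
Sum of known resistances R_other = 3.499×10^-6 K/W
Total R = ΔT/Q = 328/13200 = 0.02485 K/W
R_mineral wool = R_total − R_other = 0.02484 K/W
k = L/(R·A) = 0.035/(0.02484×37.2)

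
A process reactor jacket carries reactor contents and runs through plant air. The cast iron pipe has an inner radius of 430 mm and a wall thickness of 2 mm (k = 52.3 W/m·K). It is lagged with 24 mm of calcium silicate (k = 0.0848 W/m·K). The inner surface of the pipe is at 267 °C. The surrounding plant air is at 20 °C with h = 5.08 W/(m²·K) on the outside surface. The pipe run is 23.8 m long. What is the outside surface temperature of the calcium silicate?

For a radial system each layer contributes R = ln(r_out/r_in)/(2πkL); films add R = 1/(hA).
R_cast iron pipe wall = ln(432/430)/(2π×52.3×23.8) = 5.933×10^-7 K/W
R_calcium silicate = ln(456/432)/(2π×0.0848×23.8) = 0.004264 K/W
R_outer film = 1/(h_o·2πr_oL) = 1/(5.08×2π×0.456×23.8) = 0.002887 K/W
R_total = 0.007151 K/W
Q = ΔT/R_total = 247/0.007151
Q = 34500 W
T_interface = T_inner − Q·ΣR(inner→interface) = 267 − 34500×0.004264

T ≈ 120 °C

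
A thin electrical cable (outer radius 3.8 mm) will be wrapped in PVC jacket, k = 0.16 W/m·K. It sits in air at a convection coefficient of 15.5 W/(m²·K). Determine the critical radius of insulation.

r_cr ≈ 10.3 mm

For a cylinder r_cr = k/h = 0.16/15.5
r_cr = 10.3 mm; since the bare radius (3.8 mm) is below r_cr, adding a thin layer of insulation will *increase* heat loss.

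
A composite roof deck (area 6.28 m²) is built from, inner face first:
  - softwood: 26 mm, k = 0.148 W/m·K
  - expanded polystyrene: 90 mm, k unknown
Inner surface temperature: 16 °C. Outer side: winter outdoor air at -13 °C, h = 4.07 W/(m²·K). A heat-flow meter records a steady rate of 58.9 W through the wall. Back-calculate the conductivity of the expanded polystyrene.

k ≈ 0.0337 W/(m·K)

Thermal resistances in series:
R_softwood = L/(kA) = 0.026/(0.148×6.28) = 0.02797 K/W
R_outer film = 1/(h_o·A) = 1/(4.07×6.28) = 0.03912 K/W
Sum of known resistances R_other = 0.0671 K/W
Total R = ΔT/Q = 29/58.9 = 0.4924 K/W
R_expanded polystyrene = R_total − R_other = 0.4253 K/W
k = L/(R·A) = 0.09/(0.4253×6.28)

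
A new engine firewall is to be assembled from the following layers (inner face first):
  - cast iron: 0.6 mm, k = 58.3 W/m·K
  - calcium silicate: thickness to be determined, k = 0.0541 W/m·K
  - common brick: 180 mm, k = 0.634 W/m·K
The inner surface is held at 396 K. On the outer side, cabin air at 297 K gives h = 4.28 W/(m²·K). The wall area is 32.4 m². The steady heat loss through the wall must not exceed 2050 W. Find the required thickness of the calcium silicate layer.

Thermal resistances in series:
R_cast iron = L/(kA) = 0.0006/(58.3×32.4) = 3.176×10^-7 K/W
R_common brick = L/(kA) = 0.18/(0.634×32.4) = 0.008763 K/W
R_outer film = 1/(h_o·A) = 1/(4.28×32.4) = 0.007211 K/W
Sum of the known resistances R_other = 0.01597 K/W
Required total resistance R_tot = ΔT/Q_allow = 99/2050 = 0.04829 K/W
R_calcium silicate = R_tot − R_other = 0.03232 K/W
L = R·k·A = 0.03232×0.0541×32.4

L ≈ 56.6 mm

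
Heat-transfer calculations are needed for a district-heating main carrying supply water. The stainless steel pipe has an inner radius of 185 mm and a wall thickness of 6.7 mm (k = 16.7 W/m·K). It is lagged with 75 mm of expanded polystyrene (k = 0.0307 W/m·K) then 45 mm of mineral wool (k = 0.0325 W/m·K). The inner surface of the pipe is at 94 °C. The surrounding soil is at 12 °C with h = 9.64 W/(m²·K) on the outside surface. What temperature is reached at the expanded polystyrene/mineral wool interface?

Per-layer cylindrical resistances, series-summed:
R_stainless steel pipe wall = ln(191.7/185)/(2π×16.7×1) = 3.39×10^-4 K/W
R_expanded polystyrene = ln(266.7/191.7)/(2π×0.0307×1) = 1.712 K/W
R_mineral wool = ln(311.7/266.7)/(2π×0.0325×1) = 0.7635 K/W
R_outer film = 1/(h_o·2πr_oL) = 1/(9.64×2π×0.3117×1) = 0.05297 K/W
R_total = 2.529 K/W
Q = ΔT/R_total = 82/2.529
Q = 32.4 W/m
T_interface = T_inner − Q·ΣR(inner→interface) = 94 − 32.4×1.712

T ≈ 38.5 °C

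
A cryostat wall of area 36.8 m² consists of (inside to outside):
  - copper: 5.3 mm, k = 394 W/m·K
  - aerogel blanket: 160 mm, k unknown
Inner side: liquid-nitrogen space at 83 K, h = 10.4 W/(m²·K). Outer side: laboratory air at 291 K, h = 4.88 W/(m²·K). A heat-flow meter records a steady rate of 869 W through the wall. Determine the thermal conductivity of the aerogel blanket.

Treating each layer as a thermal resistance in series:
R_inner film = 1/(h_i·A) = 1/(10.4×36.8) = 0.002613 K/W
R_copper = L/(kA) = 0.0053/(394×36.8) = 3.655×10^-7 K/W
R_outer film = 1/(h_o·A) = 1/(4.88×36.8) = 0.005568 K/W
Sum of known resistances R_other = 0.008182 K/W
Total R = ΔT/Q = 208/869 = 0.2394 K/W
R_aerogel blanket = R_total − R_other = 0.2312 K/W
k = L/(R·A) = 0.16/(0.2312×36.8)

k ≈ 0.0188 W/(m·K)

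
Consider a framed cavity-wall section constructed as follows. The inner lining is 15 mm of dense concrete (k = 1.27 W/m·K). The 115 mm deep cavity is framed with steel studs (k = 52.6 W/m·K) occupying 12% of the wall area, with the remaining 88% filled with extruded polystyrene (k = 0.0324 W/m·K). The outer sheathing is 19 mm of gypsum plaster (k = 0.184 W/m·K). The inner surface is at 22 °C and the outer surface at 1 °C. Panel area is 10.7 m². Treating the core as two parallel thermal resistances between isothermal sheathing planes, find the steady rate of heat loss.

Sheathing layers in series; stud and cavity paths in parallel between them.
R_inner = 0.015/(1.27×10.7) = 0.001104 K/W
R_stud  = 0.115/(52.6×0.12×10.7) = 0.001703 K/W
R_cav   = 0.115/(0.0324×0.88×10.7) = 0.377 K/W
1/R_core = 1/R_stud + 1/R_cav → R_core = 0.001695 K/W
R_outer = 0.019/(0.184×10.7) = 0.009651 K/W
R_total = 0.01245 K/W
Q = ΔT/R_total = 21/0.01245

Q ≈ 1690 W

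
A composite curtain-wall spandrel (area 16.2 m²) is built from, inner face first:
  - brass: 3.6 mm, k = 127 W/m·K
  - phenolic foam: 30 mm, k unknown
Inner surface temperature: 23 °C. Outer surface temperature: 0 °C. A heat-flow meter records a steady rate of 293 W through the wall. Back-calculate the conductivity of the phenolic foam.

Model the wall as resistances in series:
R_brass = L/(kA) = 0.0036/(127×16.2) = 1.75×10^-6 K/W
Sum of known resistances R_other = 1.75×10^-6 K/W
Total R = ΔT/Q = 23/293 = 0.0785 K/W
R_phenolic foam = R_total − R_other = 0.0785 K/W
k = L/(R·A) = 0.03/(0.0785×16.2)

k ≈ 0.0236 W/(m·K)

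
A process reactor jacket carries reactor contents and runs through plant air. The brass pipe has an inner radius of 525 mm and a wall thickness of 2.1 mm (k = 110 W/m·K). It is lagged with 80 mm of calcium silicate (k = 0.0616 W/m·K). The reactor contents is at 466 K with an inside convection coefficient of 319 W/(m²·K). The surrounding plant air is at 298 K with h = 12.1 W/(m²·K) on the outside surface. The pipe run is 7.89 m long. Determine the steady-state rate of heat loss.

Radial resistances (cylindrical: R_cond = ln(r_o/r_i)/(2πkL), R_conv = 1/(h·2πrL)):
R_inner film = 1/(h_i·2πr₁L) = 1/(319×2π×0.525×7.89) = 1.204×10^-4 K/W
R_brass pipe wall = ln(527.1/525)/(2π×110×7.89) = 7.321×10^-7 K/W
R_calcium silicate = ln(607.1/527.1)/(2π×0.0616×7.89) = 0.04627 K/W
R_outer film = 1/(h_o·2πr_oL) = 1/(12.1×2π×0.6071×7.89) = 0.002746 K/W
R_total = 0.04914 K/W
Q = ΔT/R_total = 168/0.04914

Q ≈ 3420 W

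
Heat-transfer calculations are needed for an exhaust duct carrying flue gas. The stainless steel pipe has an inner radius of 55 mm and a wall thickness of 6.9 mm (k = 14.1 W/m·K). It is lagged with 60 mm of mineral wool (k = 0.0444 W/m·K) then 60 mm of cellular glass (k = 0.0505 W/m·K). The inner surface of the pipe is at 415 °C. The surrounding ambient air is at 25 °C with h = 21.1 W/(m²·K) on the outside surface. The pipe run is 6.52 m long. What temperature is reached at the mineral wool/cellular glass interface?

T ≈ 161 °C

Treating each annulus and film as a series resistance:
R_stainless steel pipe wall = ln(61.9/55)/(2π×14.1×6.52) = 2.046×10^-4 K/W
R_mineral wool = ln(121.9/61.9)/(2π×0.0444×6.52) = 0.3726 K/W
R_cellular glass = ln(181.9/121.9)/(2π×0.0505×6.52) = 0.1935 K/W
R_outer film = 1/(h_o·2πr_oL) = 1/(21.1×2π×0.1819×6.52) = 0.00636 K/W
R_total = 0.5726 K/W
Q = ΔT/R_total = 390/0.5726
Q = 681 W
T_interface = T_inner − Q·ΣR(inner→interface) = 415 − 681×0.3728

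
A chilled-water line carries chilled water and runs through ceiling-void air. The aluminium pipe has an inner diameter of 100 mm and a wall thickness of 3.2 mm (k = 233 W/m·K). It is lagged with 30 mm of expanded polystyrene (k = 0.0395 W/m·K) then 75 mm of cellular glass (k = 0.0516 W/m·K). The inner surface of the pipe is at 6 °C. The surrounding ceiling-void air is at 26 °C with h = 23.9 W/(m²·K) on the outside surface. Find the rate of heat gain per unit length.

q′ ≈ 5.23 W/m

Cylindrical conduction, so R = ln(r₂/r₁)/(2πkL) per layer, in series:
R_aluminium pipe wall = ln(53.2/50)/(2π×233×1) = 4.237×10^-5 K/W
R_expanded polystyrene = ln(83.2/53.2)/(2π×0.0395×1) = 1.802 K/W
R_cellular glass = ln(158.2/83.2)/(2π×0.0516×1) = 1.982 K/W
R_outer film = 1/(h_o·2πr_oL) = 1/(23.9×2π×0.1582×1) = 0.04209 K/W
R_total = 3.826 K/W
Q = ΔT/R_total = 20/3.826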